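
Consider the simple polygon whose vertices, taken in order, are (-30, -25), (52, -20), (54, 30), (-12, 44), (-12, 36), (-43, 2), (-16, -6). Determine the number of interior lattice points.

4696

The shoelace formula gives twice the area as |[(-30)·(-20) − 52·(-25)] + [52·30 − 54·(-20)] + [54·44 − (-12)·30] + [(-12)·36 − (-12)·44] + [(-12)·2 − (-43)·36] + [(-43)·(-6) − (-16)·2] + [(-16)·(-25) − (-30)·(-6)]| = 9406, so the area is 4703.
Summing gcd(|Δx|,|Δy|) over the edges gives the boundary count: gcd(82,5) + gcd(2,50) + gcd(66,14) + gcd(0,8) + gcd(31,34) + gcd(27,8) + gcd(14,19) = 1+2+2+8+1+1+1 = 16.
By Pick's theorem A = I + B/2 − 1, so I = 4703 − 16/2 + 1 = 4696.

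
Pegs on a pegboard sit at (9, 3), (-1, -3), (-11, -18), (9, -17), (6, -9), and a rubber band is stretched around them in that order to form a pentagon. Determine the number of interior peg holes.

210

The shoelace formula gives twice the area as |[9·(-3) − (-1)·3] + [(-1)·(-18) − (-11)·(-3)] + [(-11)·(-17) − 9·(-18)] + [9·(-9) − 6·(-17)] + [6·3 − 9·(-9)]| = 430, so the area is 215.
Summing gcd(|Δx|,|Δy|) over the edges gives the boundary count: gcd(10,6) + gcd(10,15) + gcd(20,1) + gcd(3,8) + gcd(3,12) = 2+5+1+1+3 = 12.
By Pick's theorem A = I + B/2 − 1, so I = 215 − 12/2 + 1 = 210.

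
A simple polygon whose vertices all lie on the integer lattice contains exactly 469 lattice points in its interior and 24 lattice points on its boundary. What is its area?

Pick's theorem states A = I + B/2 − 1, so A = 469 + 24/2 − 1 = 480.

480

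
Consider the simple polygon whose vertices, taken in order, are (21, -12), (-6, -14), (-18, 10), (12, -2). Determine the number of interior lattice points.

423

Using the shoelace formula, 2A = |[21·(-14) − (-6)·(-12)] + [(-6)·10 − (-18)·(-14)] + [(-18)·(-2) − 12·10] + [12·(-12) − 21·(-2)]| = 864, so the area is 432.
Summing gcd(|Δx|,|Δy|) over the edges gives the boundary count: gcd(27,2) + gcd(12,24) + gcd(30,12) + gcd(9,10) = 1+12+6+1 = 20.
By Pick's theorem A = I + B/2 − 1, so I = 432 − 20/2 + 1 = 423.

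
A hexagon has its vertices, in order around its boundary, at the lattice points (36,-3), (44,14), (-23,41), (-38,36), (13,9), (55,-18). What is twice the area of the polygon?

By the shoelace formula, twice the signed area is |[36·14 − 44·(-3)] + [44·41 − (-23)·14] + [(-23)·36 − (-38)·41] + [(-38)·9 − 13·36] + [13·(-18) − 55·9] + [55·(-3) − 36·(-18)]| = 2436, so the area is 1218.

2436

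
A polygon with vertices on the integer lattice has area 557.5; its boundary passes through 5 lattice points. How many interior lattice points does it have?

Pick's theorem A = I + B/2 − 1 rearranges to I = A − B/2 + 1 = 557.5 − 5/2 + 1 = 556.

556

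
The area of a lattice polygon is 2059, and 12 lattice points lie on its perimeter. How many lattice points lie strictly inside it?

From Pick's theorem, I = A − B/2 + 1 = 2059 − 12/2 + 1 = 2054.

2054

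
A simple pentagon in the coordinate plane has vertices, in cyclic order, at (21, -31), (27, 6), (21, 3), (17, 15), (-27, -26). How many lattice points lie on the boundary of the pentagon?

10

Along each edge there are gcd(|Δx|,|Δy|)+1 lattice points, so counting each shared vertex once the boundary has gcd(6,37) + gcd(6,3) + gcd(4,12) + gcd(44,41) + gcd(48,5) = 1+3+4+1+1 = 10.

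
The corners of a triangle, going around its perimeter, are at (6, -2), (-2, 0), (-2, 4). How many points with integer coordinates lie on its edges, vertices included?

8

The number of boundary lattice points is Σ gcd(|Δx|,|Δy|) = gcd(8,2) + gcd(0,4) + gcd(8,6) = 2+4+2 = 8.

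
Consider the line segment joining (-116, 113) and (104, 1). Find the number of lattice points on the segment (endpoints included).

5

The number of lattice points on a segment between lattice points is gcd(|Δx|,|Δy|) + 1 = gcd(220,112) + 1 = 4 + 1 = 5.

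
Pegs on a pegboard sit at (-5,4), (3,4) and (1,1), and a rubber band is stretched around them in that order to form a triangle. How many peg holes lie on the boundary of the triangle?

Summing gcd(|Δx|,|Δy|) over the edges gives the boundary count: gcd(8,0) + gcd(2,3) + gcd(6,3) = 8+1+3 = 12.

12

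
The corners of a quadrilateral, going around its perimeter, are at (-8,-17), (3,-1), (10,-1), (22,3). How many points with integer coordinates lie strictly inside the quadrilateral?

106

Using the shoelace formula, 2A = |[(-8)·(-1) − 3·(-17)] + [3·(-1) − 10·(-1)] + [10·3 − 22·(-1)] + [22·(-17) − (-8)·3]| = 232, so the area is 116.
Summing gcd(|Δx|,|Δy|) over the edges gives the boundary count: gcd(11,16) + gcd(7,0) + gcd(12,4) + gcd(30,20) = 1+7+4+10 = 22.
Pick's theorem gives I = A − B/2 + 1 = 116 − 22/2 + 1 = 106.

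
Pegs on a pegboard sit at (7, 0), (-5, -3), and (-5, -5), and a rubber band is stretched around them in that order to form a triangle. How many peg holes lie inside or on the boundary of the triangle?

16

The shoelace formula gives twice the area as |[7·(-3) − (-5)·0] + [(-5)·(-5) − (-5)·(-3)] + [(-5)·0 − 7·(-5)]| = 24, so the area is 12.
Along each edge there are gcd(|Δx|,|Δy|)+1 lattice points, so counting each shared vertex once the boundary has gcd(12,3) + gcd(0,2) + gcd(12,5) = 3+2+1 = 6.
Pick's theorem gives I = A − B/2 + 1 = 12 − 6/2 + 1 = 10, so the closed region contains I + B = 10 + 6 = 16 lattice points.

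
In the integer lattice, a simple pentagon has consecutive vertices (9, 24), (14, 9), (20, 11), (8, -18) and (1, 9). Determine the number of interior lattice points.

Using the shoelace formula, 2A = |(9·9 − 14·24) + (14·11 − 20·9) + (20·(-18) − 8·11) + (8·9 − 1·(-18)) + (1·24 − 9·9)| = 696, so the area is 348.
Along each edge there are gcd(|Δx|,|Δy|)+1 lattice points, so counting each shared vertex once the boundary has gcd(5,15) + gcd(6,2) + gcd(12,29) + gcd(7,27) + gcd(8,15) = 5+2+1+1+1 = 10.
By Pick's theorem A = I + B/2 − 1, so I = 348 − 10/2 + 1 = 344.

344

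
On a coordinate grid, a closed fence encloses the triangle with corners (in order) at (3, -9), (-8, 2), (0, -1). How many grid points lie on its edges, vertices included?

13

Summing gcd(|Δx|,|Δy|) over the edges gives the boundary count: gcd(11,11) + gcd(8,3) + gcd(3,8) = 11+1+1 = 13.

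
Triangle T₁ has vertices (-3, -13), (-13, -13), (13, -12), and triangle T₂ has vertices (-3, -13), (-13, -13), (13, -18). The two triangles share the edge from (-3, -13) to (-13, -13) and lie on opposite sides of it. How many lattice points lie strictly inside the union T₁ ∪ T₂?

The union is the simple quadrilateral with vertices (-3, -13), (13, -12), (-13, -13), (13, -18) in order.
Using the shoelace formula, 2A = |((-3)·(-12) − 13·(-13)) + (13·(-13) − (-13)·(-12)) + ((-13)·(-18) − 13·(-13)) + (13·(-13) − (-3)·(-18))| = 60, so the area is 30.
Along each edge there are gcd(|Δx|,|Δy|)+1 lattice points, so counting each shared vertex once the boundary has gcd(16,1) + gcd(26,1) + gcd(26,5) + gcd(16,5) = 1+1+1+1 = 4.
By Pick's theorem I = A − B/2 + 1 = 30 − 4/2 + 1 = 29.

29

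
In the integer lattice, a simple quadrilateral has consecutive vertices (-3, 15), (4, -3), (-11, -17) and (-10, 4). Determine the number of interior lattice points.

251

Using the shoelace formula, 2A = |[(-3)·(-3) − 4·15] + [4·(-17) − (-11)·(-3)] + [(-11)·4 − (-10)·(-17)] + [(-10)·15 − (-3)·4]| = 504, so the area is 252.
Summing gcd(|Δx|,|Δy|) over the edges gives the boundary count: gcd(7,18) + gcd(15,14) + gcd(1,21) + gcd(7,11) = 1+1+1+1 = 4.
Pick's theorem gives I = A − B/2 + 1 = 252 − 4/2 + 1 = 251.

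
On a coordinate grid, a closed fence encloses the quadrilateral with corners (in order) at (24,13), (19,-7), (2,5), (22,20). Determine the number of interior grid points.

The shoelace formula gives twice the area as |[24·(-7) − 19·13] + [19·5 − 2·(-7)] + [2·20 − 22·5] + [22·13 − 24·20]| = 570, so the area is 285.
Summing gcd(|Δx|,|Δy|) over the edges gives the boundary count: gcd(5,20) + gcd(17,12) + gcd(20,15) + gcd(2,7) = 5+1+5+1 = 12.
Pick's theorem gives I = A − B/2 + 1 = 285 − 12/2 + 1 = 280.

280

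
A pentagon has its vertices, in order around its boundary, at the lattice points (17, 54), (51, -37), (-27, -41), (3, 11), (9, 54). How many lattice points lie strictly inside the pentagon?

The shoelace formula gives twice the area as |[17·(-37) − 51·54] + [51·(-41) − (-27)·(-37)] + [(-27)·11 − 3·(-41)] + [3·54 − 9·11] + [9·54 − 17·54]| = 7016, so the area is 3508.
Summing gcd(|Δx|,|Δy|) over the edges gives the boundary count: gcd(34,91) + gcd(78,4) + gcd(30,52) + gcd(6,43) + gcd(8,0) = 1+2+2+1+8 = 14.
Pick's theorem gives I = A − B/2 + 1 = 3508 − 14/2 + 1 = 3502.

3502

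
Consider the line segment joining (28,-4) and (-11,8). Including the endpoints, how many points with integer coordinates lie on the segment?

The number of lattice points on a segment between lattice points is gcd(|Δx|,|Δy|) + 1 = gcd(39,12) + 1 = 3 + 1 = 4.

4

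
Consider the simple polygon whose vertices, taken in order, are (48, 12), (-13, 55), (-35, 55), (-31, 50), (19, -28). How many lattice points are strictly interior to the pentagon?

2713

By the shoelace formula, twice the signed area is |[48·55 − (-13)·12] + [(-13)·55 − (-35)·55] + [(-35)·50 − (-31)·55] + [(-31)·(-28) − 19·50] + [19·12 − 48·(-28)]| = 5451, so the area is 2725.5.
Summing gcd(|Δx|,|Δy|) over the edges gives the boundary count: gcd(61,43) + gcd(22,0) + gcd(4,5) + gcd(50,78) + gcd(29,40) = 1+22+1+2+1 = 27.
Pick's theorem gives I = A − B/2 + 1 = 2725.5 − 27/2 + 1 = 2713.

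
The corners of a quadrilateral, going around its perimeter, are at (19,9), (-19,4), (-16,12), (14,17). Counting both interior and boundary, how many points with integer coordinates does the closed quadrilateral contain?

By the shoelace formula, twice the signed area is |(19·4 − (-19)·9) + ((-19)·12 − (-16)·4) + ((-16)·17 − 14·12) + (14·9 − 19·17)| = 554, so the area is 277.
Summing gcd(|Δx|,|Δy|) over the edges gives the boundary count: gcd(38,5) + gcd(3,8) + gcd(30,5) + gcd(5,8) = 1+1+5+1 = 8.
Pick's theorem gives I = A − B/2 + 1 = 277 − 8/2 + 1 = 274, so the closed region contains I + B = 274 + 8 = 282 lattice points.

282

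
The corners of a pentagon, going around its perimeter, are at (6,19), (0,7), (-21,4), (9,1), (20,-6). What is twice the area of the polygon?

474

By the shoelace formula, twice the signed area is |[6·7 − 0·19] + [0·4 − (-21)·7] + [(-21)·1 − 9·4] + [9·(-6) − 20·1] + [20·19 − 6·(-6)]| = 474, so the area is 237.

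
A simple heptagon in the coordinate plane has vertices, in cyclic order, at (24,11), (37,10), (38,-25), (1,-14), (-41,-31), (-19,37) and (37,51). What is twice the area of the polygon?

The shoelace formula gives twice the area as |(24·10 − 37·11) + (37·(-25) − 38·10) + (38·(-14) − 1·(-25)) + (1·(-31) − (-41)·(-14)) + ((-41)·37 − (-19)·(-31)) + ((-19)·51 − 37·37) + (37·11 − 24·51)| = 7845, so the area is 7845/2.

7845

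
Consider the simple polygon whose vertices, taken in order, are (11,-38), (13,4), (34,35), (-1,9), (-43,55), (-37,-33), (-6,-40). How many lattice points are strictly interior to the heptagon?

3463

The shoelace formula gives twice the area as |(11·4 − 13·(-38)) + (13·35 − 34·4) + (34·9 − (-1)·35) + ((-1)·55 − (-43)·9) + ((-43)·(-33) − (-37)·55) + ((-37)·(-40) − (-6)·(-33)) + ((-6)·(-38) − 11·(-40))| = 6934, so the area is 3467.
Summing gcd(|Δx|,|Δy|) over the edges gives the boundary count: gcd(2,42) + gcd(21,31) + gcd(35,26) + gcd(42,46) + gcd(6,88) + gcd(31,7) + gcd(17,2) = 2+1+1+2+2+1+1 = 10.
By Pick's theorem A = I + B/2 − 1, so I = 3467 − 10/2 + 1 = 3463.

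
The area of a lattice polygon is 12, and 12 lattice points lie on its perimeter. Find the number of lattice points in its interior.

7

From Pick's theorem, I = A − B/2 + 1 = 12 − 12/2 + 1 = 7.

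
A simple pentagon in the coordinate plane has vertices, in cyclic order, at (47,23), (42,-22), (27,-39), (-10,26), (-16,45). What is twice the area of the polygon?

Using the shoelace formula, 2A = |(47·(-22) − 42·23) + (42·(-39) − 27·(-22)) + (27·26 − (-10)·(-39)) + ((-10)·45 − (-16)·26) + ((-16)·23 − 47·45)| = 5249, so the area is 2624.5.

5249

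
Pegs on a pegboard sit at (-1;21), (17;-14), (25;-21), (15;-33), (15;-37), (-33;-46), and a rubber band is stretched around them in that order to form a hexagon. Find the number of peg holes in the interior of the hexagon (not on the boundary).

1780

The shoelace formula gives twice the area as |((-1)·(-14) − 17·21) + (17·(-21) − 25·(-14)) + (25·(-33) − 15·(-21)) + (15·(-37) − 15·(-33)) + (15·(-46) − (-33)·(-37)) + ((-33)·21 − (-1)·(-46))| = 3570, so the area is 1785.
Summing gcd(|Δx|,|Δy|) over the edges gives the boundary count: gcd(18,35) + gcd(8,7) + gcd(10,12) + gcd(0,4) + gcd(48,9) + gcd(32,67) = 1+1+2+4+3+1 = 12.
Pick's theorem gives I = A − B/2 + 1 = 1785 − 12/2 + 1 = 1780.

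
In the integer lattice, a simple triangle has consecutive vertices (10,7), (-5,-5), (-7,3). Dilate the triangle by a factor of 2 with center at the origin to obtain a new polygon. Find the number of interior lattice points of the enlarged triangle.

283

By the shoelace formula, twice the signed area is |[10·(-5) − (-5)·7] + [(-5)·3 − (-7)·(-5)] + [(-7)·7 − 10·3]| = 144, so the area is 72.
The number of boundary lattice points is Σ gcd(|Δx|,|Δy|) = gcd(15,12) + gcd(2,8) + gcd(17,4) = 3+2+1 = 6.
Scaling by 2 multiplies the area by 2² = 4 (so the new area is 288) and multiplies the boundary lattice-point count by 2, giving 12.
By Pick's theorem, the interior count of the dilated polygon is 288 − 12/2 + 1 = 283.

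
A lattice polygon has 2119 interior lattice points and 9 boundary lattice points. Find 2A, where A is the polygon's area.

Pick's theorem states A = I + B/2 − 1, so A = 2119 + 9/2 − 1 = 4245/2.
Hence 2A = 4245.

4245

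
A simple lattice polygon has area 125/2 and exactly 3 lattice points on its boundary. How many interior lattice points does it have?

62

Pick's theorem A = I + B/2 − 1 rearranges to I = A − B/2 + 1 = 125/2 − 3/2 + 1 = 62.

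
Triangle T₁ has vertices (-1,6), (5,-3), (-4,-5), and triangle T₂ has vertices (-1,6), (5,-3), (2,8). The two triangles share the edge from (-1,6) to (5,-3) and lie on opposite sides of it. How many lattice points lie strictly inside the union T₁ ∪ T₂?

65

The union is the simple quadrilateral with vertices (-1,6), (-4,-5), (5,-3), (2,8) in order.
By the shoelace formula, twice the signed area is |[(-1)·(-5) − (-4)·6] + [(-4)·(-3) − 5·(-5)] + [5·8 − 2·(-3)] + [2·6 − (-1)·8]| = 132, so the area is 66.
Along each edge there are gcd(|Δx|,|Δy|)+1 lattice points, so counting each shared vertex once the boundary has gcd(3,11) + gcd(9,2) + gcd(3,11) + gcd(3,2) = 1+1+1+1 = 4.
By Pick's theorem I = A − B/2 + 1 = 66 − 4/2 + 1 = 65.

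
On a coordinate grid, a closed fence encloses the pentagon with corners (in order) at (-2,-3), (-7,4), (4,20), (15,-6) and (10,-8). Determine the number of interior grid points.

306

The shoelace formula gives twice the area as |((-2)·4 − (-7)·(-3)) + ((-7)·20 − 4·4) + (4·(-6) − 15·20) + (15·(-8) − 10·(-6)) + (10·(-3) − (-2)·(-8))| = 615, so the area is 307.5.
The number of boundary lattice points is Σ gcd(|Δx|,|Δy|) = gcd(5,7) + gcd(11,16) + gcd(11,26) + gcd(5,2) + gcd(12,5) = 1+1+1+1+1 = 5.
Pick's theorem gives I = A − B/2 + 1 = 307.5 − 5/2 + 1 = 306.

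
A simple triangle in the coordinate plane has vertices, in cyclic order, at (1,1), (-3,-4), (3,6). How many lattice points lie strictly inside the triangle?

The shoelace formula gives twice the area as |(1·(-4) − (-3)·1) + ((-3)·6 − 3·(-4)) + (3·1 − 1·6)| = 10, so the area is 5.
Summing gcd(|Δx|,|Δy|) over the edges gives the boundary count: gcd(4,5) + gcd(6,10) + gcd(2,5) = 1+2+1 = 4.
By Pick's theorem A = I + B/2 − 1, so I = 5 − 4/2 + 1 = 4.

4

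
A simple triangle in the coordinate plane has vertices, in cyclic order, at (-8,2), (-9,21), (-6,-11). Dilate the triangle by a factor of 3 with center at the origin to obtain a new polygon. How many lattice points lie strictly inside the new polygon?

109

The shoelace formula gives twice the area as |[(-8)·21 − (-9)·2] + [(-9)·(-11) − (-6)·21] + [(-6)·2 − (-8)·(-11)]| = 25, so the area is 25/2.
Summing gcd(|Δx|,|Δy|) over the edges gives the boundary count: gcd(1,19) + gcd(3,32) + gcd(2,13) = 1+1+1 = 3.
Scaling by 3 multiplies the area by 3² = 9 (so the new area is 225/2) and multiplies the boundary lattice-point count by 3, giving 9.
By Pick's theorem, the interior count of the dilated polygon is 225/2 − 9/2 + 1 = 109.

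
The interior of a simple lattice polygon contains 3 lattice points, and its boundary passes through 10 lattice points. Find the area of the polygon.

By Pick's theorem, A = I + B/2 − 1 = 3 + 10/2 − 1 = 7.

7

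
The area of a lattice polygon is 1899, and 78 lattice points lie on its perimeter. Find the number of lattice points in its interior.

1861

From Pick's theorem, I = A − B/2 + 1 = 1899 − 78/2 + 1 = 1861.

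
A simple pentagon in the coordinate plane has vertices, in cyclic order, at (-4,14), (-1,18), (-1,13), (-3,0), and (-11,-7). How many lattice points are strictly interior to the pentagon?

The shoelace formula gives twice the area as |((-4)·18 − (-1)·14) + ((-1)·13 − (-1)·18) + ((-1)·0 − (-3)·13) + ((-3)·(-7) − (-11)·0) + ((-11)·14 − (-4)·(-7))| = 175, so the area is 87.5.
Along each edge there are gcd(|Δx|,|Δy|)+1 lattice points, so counting each shared vertex once the boundary has gcd(3,4) + gcd(0,5) + gcd(2,13) + gcd(8,7) + gcd(7,21) = 1+5+1+1+7 = 15.
By Pick's theorem A = I + B/2 − 1, so I = 87.5 − 15/2 + 1 = 81.

81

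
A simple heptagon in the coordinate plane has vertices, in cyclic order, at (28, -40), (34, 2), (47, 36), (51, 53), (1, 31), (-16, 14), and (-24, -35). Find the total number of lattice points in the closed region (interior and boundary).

By the shoelace formula, twice the signed area is |[28·2 − 34·(-40)] + [34·36 − 47·2] + [47·53 − 51·36] + [51·31 − 1·53] + [1·14 − (-16)·31] + [(-16)·(-35) − (-24)·14] + [(-24)·(-40) − 28·(-35)]| = 8075, so the area is 8075/2.
Along each edge there are gcd(|Δx|,|Δy|)+1 lattice points, so counting each shared vertex once the boundary has gcd(6,42) + gcd(13,34) + gcd(4,17) + gcd(50,22) + gcd(17,17) + gcd(8,49) + gcd(52,5) = 6+1+1+2+17+1+1 = 29.
Pick's theorem gives I = A − B/2 + 1 = 8075/2 − 29/2 + 1 = 4024, so the closed region contains I + B = 4024 + 29 = 4053 lattice points.

4053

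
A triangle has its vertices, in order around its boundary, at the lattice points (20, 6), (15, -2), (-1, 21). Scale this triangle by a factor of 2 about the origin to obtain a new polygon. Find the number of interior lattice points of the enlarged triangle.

Using the shoelace formula, 2A = |(20·(-2) − 15·6) + (15·21 − (-1)·(-2)) + ((-1)·6 − 20·21)| = 243, so the area is 243/2.
Summing gcd(|Δx|,|Δy|) over the edges gives the boundary count: gcd(5,8) + gcd(16,23) + gcd(21,15) = 1+1+3 = 5.
Scaling by 2 multiplies the area by 2² = 4 (so the new area is 486) and multiplies the boundary lattice-point count by 2, giving 10.
By Pick's theorem, the interior count of the dilated polygon is 486 − 10/2 + 1 = 482.

482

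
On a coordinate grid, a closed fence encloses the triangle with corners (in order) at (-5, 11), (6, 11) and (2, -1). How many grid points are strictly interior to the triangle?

59

By the shoelace formula, twice the signed area is |((-5)·11 − 6·11) + (6·(-1) − 2·11) + (2·11 − (-5)·(-1))| = 132, so the area is 66.
Summing gcd(|Δx|,|Δy|) over the edges gives the boundary count: gcd(11,0) + gcd(4,12) + gcd(7,12) = 11+4+1 = 16.
By Pick's theorem A = I + B/2 − 1, so I = 66 − 16/2 + 1 = 59.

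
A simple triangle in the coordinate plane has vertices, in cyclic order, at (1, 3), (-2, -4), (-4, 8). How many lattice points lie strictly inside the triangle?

The shoelace formula gives twice the area as |(1·(-4) − (-2)·3) + ((-2)·8 − (-4)·(-4)) + ((-4)·3 − 1·8)| = 50, so the area is 25.
Along each edge there are gcd(|Δx|,|Δy|)+1 lattice points, so counting each shared vertex once the boundary has gcd(3,7) + gcd(2,12) + gcd(5,5) = 1+2+5 = 8.
By Pick's theorem A = I + B/2 − 1, so I = 25 − 8/2 + 1 = 22.

22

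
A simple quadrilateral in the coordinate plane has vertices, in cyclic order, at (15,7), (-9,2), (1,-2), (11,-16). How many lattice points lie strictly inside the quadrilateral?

The shoelace formula gives twice the area as |(15·2 − (-9)·7) + ((-9)·(-2) − 1·2) + (1·(-16) − 11·(-2)) + (11·7 − 15·(-16))| = 432, so the area is 216.
Along each edge there are gcd(|Δx|,|Δy|)+1 lattice points, so counting each shared vertex once the boundary has gcd(24,5) + gcd(10,4) + gcd(10,14) + gcd(4,23) = 1+2+2+1 = 6.
By Pick's theorem A = I + B/2 − 1, so I = 216 − 6/2 + 1 = 214.

214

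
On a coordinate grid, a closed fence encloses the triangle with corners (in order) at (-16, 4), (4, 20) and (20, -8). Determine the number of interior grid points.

The shoelace formula gives twice the area as |[(-16)·20 − 4·4] + [4·(-8) − 20·20] + [20·4 − (-16)·(-8)]| = 816, so the area is 408.
Summing gcd(|Δx|,|Δy|) over the edges gives the boundary count: gcd(20,16) + gcd(16,28) + gcd(36,12) = 4+4+12 = 20.
Pick's theorem gives I = A − B/2 + 1 = 408 − 20/2 + 1 = 399.

399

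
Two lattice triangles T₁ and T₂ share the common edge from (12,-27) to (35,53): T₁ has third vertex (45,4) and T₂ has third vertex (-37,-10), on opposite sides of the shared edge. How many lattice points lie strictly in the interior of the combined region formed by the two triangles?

The union is the simple quadrilateral with vertices (12,-27), (45,4), (35,53), (-37,-10) in order.
The shoelace formula gives twice the area as |[12·4 − 45·(-27)] + [45·53 − 35·4] + [35·(-10) − (-37)·53] + [(-37)·(-27) − 12·(-10)]| = 6238, so the area is 3119.
The number of boundary lattice points is Σ gcd(|Δx|,|Δy|) = gcd(33,31) + gcd(10,49) + gcd(72,63) + gcd(49,17) = 1+1+9+1 = 12.
By Pick's theorem I = A − B/2 + 1 = 3119 − 12/2 + 1 = 3114.

3114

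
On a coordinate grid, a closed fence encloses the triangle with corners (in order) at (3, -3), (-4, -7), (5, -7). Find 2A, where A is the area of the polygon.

The shoelace formula gives twice the area as |(3·(-7) − (-4)·(-3)) + ((-4)·(-7) − 5·(-7)) + (5·(-3) − 3·(-7))| = 36, so the area is 18.

36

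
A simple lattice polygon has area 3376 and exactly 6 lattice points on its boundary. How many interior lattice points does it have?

3374

Pick's theorem A = I + B/2 − 1 rearranges to I = A − B/2 + 1 = 3376 − 6/2 + 1 = 3374.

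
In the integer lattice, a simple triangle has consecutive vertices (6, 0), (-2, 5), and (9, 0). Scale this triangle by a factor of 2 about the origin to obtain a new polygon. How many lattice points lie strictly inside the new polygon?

26

By the shoelace formula, twice the signed area is |(6·5 − (-2)·0) + ((-2)·0 − 9·5) + (9·0 − 6·0)| = 15, so the area is 15/2.
Summing gcd(|Δx|,|Δy|) over the edges gives the boundary count: gcd(8,5) + gcd(11,5) + gcd(3,0) = 1+1+3 = 5.
Scaling by 2 multiplies the area by 2² = 4 (so the new area is 30) and multiplies the boundary lattice-point count by 2, giving 10.
By Pick's theorem, the interior count of the dilated polygon is 30 − 10/2 + 1 = 26.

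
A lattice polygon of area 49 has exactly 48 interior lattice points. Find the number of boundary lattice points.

4

Pick's theorem gives A = I + B/2 − 1, so B = 2(A − I + 1) = 2(49 − 48 + 1) = 4.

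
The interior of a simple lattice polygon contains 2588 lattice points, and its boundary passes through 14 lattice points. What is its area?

2594

Pick's theorem states A = I + B/2 − 1, so A = 2588 + 14/2 − 1 = 2594.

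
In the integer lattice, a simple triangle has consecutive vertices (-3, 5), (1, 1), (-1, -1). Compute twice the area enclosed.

By the shoelace formula, twice the signed area is |((-3)·1 − 1·5) + (1·(-1) − (-1)·1) + ((-1)·5 − (-3)·(-1))| = 16, so the area is 8.

16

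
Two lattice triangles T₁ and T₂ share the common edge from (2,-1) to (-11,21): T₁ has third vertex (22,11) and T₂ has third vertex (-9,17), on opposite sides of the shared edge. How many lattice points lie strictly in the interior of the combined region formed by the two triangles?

The union is the simple quadrilateral with vertices (2,-1), (22,11), (-11,21), (-9,17) in order.
By the shoelace formula, twice the signed area is |[2·11 − 22·(-1)] + [22·21 − (-11)·11] + [(-11)·17 − (-9)·21] + [(-9)·(-1) − 2·17]| = 604, so the area is 302.
The number of boundary lattice points is Σ gcd(|Δx|,|Δy|) = gcd(20,12) + gcd(33,10) + gcd(2,4) + gcd(11,18) = 4+1+2+1 = 8.
By Pick's theorem I = A − B/2 + 1 = 302 − 8/2 + 1 = 299.

299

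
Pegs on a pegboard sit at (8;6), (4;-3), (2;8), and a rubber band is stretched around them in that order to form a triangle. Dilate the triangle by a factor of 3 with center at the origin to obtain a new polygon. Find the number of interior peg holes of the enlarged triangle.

274

The shoelace formula gives twice the area as |[8·(-3) − 4·6] + [4·8 − 2·(-3)] + [2·6 − 8·8]| = 62, so the area is 31.
Summing gcd(|Δx|,|Δy|) over the edges gives the boundary count: gcd(4,9) + gcd(2,11) + gcd(6,2) = 1+1+2 = 4.
Scaling by 3 multiplies the area by 3² = 9 (so the new area is 279) and multiplies the boundary lattice-point count by 3, giving 12.
By Pick's theorem, the interior count of the dilated polygon is 279 − 12/2 + 1 = 274.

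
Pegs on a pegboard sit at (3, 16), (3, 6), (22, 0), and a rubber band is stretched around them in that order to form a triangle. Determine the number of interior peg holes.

By the shoelace formula, twice the signed area is |[3·6 − 3·16] + [3·0 − 22·6] + [22·16 − 3·0]| = 190, so the area is 95.
Along each edge there are gcd(|Δx|,|Δy|)+1 lattice points, so counting each shared vertex once the boundary has gcd(0,10) + gcd(19,6) + gcd(19,16) = 10+1+1 = 12.
Pick's theorem gives I = A − B/2 + 1 = 95 − 12/2 + 1 = 90.

90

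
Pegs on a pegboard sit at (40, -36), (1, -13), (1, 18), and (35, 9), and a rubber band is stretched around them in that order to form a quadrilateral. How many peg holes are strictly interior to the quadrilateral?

The shoelace formula gives twice the area as |[40·(-13) − 1·(-36)] + [1·18 − 1·(-13)] + [1·9 − 35·18] + [35·(-36) − 40·9]| = 2694, so the area is 1347.
Along each edge there are gcd(|Δx|,|Δy|)+1 lattice points, so counting each shared vertex once the boundary has gcd(39,23) + gcd(0,31) + gcd(34,9) + gcd(5,45) = 1+31+1+5 = 38.
By Pick's theorem A = I + B/2 − 1, so I = 1347 − 38/2 + 1 = 1329.

1329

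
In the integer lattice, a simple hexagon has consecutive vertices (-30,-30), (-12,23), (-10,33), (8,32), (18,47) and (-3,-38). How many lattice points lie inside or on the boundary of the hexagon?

The shoelace formula gives twice the area as |[(-30)·23 − (-12)·(-30)] + [(-12)·33 − (-10)·23] + [(-10)·32 − 8·33] + [8·47 − 18·32] + [18·(-38) − (-3)·47] + [(-3)·(-30) − (-30)·(-38)]| = 3593, so the area is 3593/2.
Summing gcd(|Δx|,|Δy|) over the edges gives the boundary count: gcd(18,53) + gcd(2,10) + gcd(18,1) + gcd(10,15) + gcd(21,85) + gcd(27,8) = 1+2+1+5+1+1 = 11.
Pick's theorem gives I = A − B/2 + 1 = 3593/2 − 11/2 + 1 = 1792, so the closed region contains I + B = 1792 + 11 = 1803 lattice points.

1803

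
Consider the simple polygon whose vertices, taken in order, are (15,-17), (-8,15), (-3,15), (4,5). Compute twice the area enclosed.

By the shoelace formula, twice the signed area is |[15·15 − (-8)·(-17)] + [(-8)·15 − (-3)·15] + [(-3)·5 − 4·15] + [4·(-17) − 15·5]| = 204, so the area is 102.

204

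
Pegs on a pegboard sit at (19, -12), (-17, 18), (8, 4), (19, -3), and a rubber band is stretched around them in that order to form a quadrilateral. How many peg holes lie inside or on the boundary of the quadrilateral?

182

Using the shoelace formula, 2A = |[19·18 − (-17)·(-12)] + [(-17)·4 − 8·18] + [8·(-3) − 19·4] + [19·(-12) − 19·(-3)]| = 345, so the area is 345/2.
The number of boundary lattice points is Σ gcd(|Δx|,|Δy|) = gcd(36,30) + gcd(25,14) + gcd(11,7) + gcd(0,9) = 6+1+1+9 = 17.
Pick's theorem gives I = A − B/2 + 1 = 345/2 − 17/2 + 1 = 165, so the closed region contains I + B = 165 + 17 = 182 lattice points.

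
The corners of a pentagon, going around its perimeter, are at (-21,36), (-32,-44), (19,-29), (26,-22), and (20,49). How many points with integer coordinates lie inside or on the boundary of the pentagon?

By the shoelace formula, twice the signed area is |[(-21)·(-44) − (-32)·36] + [(-32)·(-29) − 19·(-44)] + [19·(-22) − 26·(-29)] + [26·49 − 20·(-22)] + [20·36 − (-21)·49]| = 7639, so the area is 3819.5.
Summing gcd(|Δx|,|Δy|) over the edges gives the boundary count: gcd(11,80) + gcd(51,15) + gcd(7,7) + gcd(6,71) + gcd(41,13) = 1+3+7+1+1 = 13.
Pick's theorem gives I = A − B/2 + 1 = 3819.5 − 13/2 + 1 = 3814, so the closed region contains I + B = 3814 + 13 = 3827 lattice points.

3827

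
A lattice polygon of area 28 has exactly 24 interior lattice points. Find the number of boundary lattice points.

Pick's theorem gives A = I + B/2 − 1, so B = 2(A − I + 1) = 2(28 − 24 + 1) = 10.

10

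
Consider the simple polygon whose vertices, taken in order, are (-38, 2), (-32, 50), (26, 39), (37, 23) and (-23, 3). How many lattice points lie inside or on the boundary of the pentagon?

Using the shoelace formula, 2A = |((-38)·50 − (-32)·2) + ((-32)·39 − 26·50) + (26·23 − 37·39) + (37·3 − (-23)·23) + ((-23)·2 − (-38)·3)| = 4521, so the area is 2260.5.
Along each edge there are gcd(|Δx|,|Δy|)+1 lattice points, so counting each shared vertex once the boundary has gcd(6,48) + gcd(58,11) + gcd(11,16) + gcd(60,20) + gcd(15,1) = 6+1+1+20+1 = 29.
Pick's theorem gives I = A − B/2 + 1 = 2260.5 − 29/2 + 1 = 2247, so the closed region contains I + B = 2247 + 29 = 2276 lattice points.

2276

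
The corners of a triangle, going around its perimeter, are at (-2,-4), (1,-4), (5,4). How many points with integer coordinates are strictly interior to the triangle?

9

By the shoelace formula, twice the signed area is |[(-2)·(-4) − 1·(-4)] + [1·4 − 5·(-4)] + [5·(-4) − (-2)·4]| = 24, so the area is 12.
The number of boundary lattice points is Σ gcd(|Δx|,|Δy|) = gcd(3,0) + gcd(4,8) + gcd(7,8) = 3+4+1 = 8.
Pick's theorem gives I = A − B/2 + 1 = 12 − 8/2 + 1 = 9.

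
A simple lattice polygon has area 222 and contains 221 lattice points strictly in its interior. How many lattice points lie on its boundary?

4

Pick's theorem gives A = I + B/2 − 1, so B = 2(A − I + 1) = 2(222 − 221 + 1) = 4.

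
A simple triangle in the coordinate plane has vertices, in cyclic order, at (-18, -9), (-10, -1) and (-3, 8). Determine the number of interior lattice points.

Using the shoelace formula, 2A = |[(-18)·(-1) − (-10)·(-9)] + [(-10)·8 − (-3)·(-1)] + [(-3)·(-9) − (-18)·8]| = 16, so the area is 8.
Along each edge there are gcd(|Δx|,|Δy|)+1 lattice points, so counting each shared vertex once the boundary has gcd(8,8) + gcd(7,9) + gcd(15,17) = 8+1+1 = 10.
By Pick's theorem A = I + B/2 − 1, so I = 8 − 10/2 + 1 = 4.

4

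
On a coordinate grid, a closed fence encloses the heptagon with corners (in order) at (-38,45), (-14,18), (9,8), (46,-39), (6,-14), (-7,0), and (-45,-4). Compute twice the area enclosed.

3704

The shoelace formula gives twice the area as |[(-38)·18 − (-14)·45] + [(-14)·8 − 9·18] + [9·(-39) − 46·8] + [46·(-14) − 6·(-39)] + [6·0 − (-7)·(-14)] + [(-7)·(-4) − (-45)·0] + [(-45)·45 − (-38)·(-4)]| = 3704, so the area is 1852.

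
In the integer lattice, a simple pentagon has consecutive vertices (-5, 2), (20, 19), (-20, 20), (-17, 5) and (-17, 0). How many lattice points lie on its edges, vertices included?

Along each edge there are gcd(|Δx|,|Δy|)+1 lattice points, so counting each shared vertex once the boundary has gcd(25,17) + gcd(40,1) + gcd(3,15) + gcd(0,5) + gcd(12,2) = 1+1+3+5+2 = 12.

12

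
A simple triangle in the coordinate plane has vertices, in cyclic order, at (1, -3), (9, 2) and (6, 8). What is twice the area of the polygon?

The shoelace formula gives twice the area as |(1·2 − 9·(-3)) + (9·8 − 6·2) + (6·(-3) − 1·8)| = 63, so the area is 63/2.

63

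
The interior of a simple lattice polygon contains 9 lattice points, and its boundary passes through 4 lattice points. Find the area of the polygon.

10

By Pick's theorem, A = I + B/2 − 1 = 9 + 4/2 − 1 = 10.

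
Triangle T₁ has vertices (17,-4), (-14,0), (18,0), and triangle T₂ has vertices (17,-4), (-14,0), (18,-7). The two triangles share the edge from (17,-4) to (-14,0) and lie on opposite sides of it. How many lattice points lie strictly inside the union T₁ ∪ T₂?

The union is the simple quadrilateral with vertices (17,-4), (18,0), (-14,0), (18,-7) in order.
The shoelace formula gives twice the area as |(17·0 − 18·(-4)) + (18·0 − (-14)·0) + ((-14)·(-7) − 18·0) + (18·(-4) − 17·(-7))| = 217, so the area is 108.5.
Along each edge there are gcd(|Δx|,|Δy|)+1 lattice points, so counting each shared vertex once the boundary has gcd(1,4) + gcd(32,0) + gcd(32,7) + gcd(1,3) = 1+32+1+1 = 35.
By Pick's theorem I = A − B/2 + 1 = 108.5 − 35/2 + 1 = 92.

92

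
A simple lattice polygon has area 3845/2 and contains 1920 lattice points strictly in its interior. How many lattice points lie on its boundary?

Pick's theorem gives A = I + B/2 − 1, so B = 2(A − I + 1) = 2(3845/2 − 1920 + 1) = 7.

7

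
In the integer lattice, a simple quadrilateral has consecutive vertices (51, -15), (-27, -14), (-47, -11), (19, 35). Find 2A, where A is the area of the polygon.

Using the shoelace formula, 2A = |[51·(-14) − (-27)·(-15)] + [(-27)·(-11) − (-47)·(-14)] + [(-47)·35 − 19·(-11)] + [19·(-15) − 51·35]| = 4986, so the area is 2493.

4986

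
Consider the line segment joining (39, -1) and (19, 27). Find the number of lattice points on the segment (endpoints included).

The number of lattice points on a segment between lattice points is gcd(|Δx|,|Δy|) + 1 = gcd(20,28) + 1 = 4 + 1 = 5.

5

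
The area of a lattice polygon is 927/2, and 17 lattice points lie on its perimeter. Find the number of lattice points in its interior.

456

From Pick's theorem, I = A − B/2 + 1 = 927/2 − 17/2 + 1 = 456.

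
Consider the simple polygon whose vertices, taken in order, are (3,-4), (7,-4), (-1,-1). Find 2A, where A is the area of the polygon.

12

The shoelace formula gives twice the area as |(3·(-4) − 7·(-4)) + (7·(-1) − (-1)·(-4)) + ((-1)·(-4) − 3·(-1))| = 12, so the area is 6.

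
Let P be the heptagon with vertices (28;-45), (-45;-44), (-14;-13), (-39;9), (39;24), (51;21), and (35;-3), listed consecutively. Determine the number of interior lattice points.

The shoelace formula gives twice the area as |(28·(-44) − (-45)·(-45)) + ((-45)·(-13) − (-14)·(-44)) + ((-14)·9 − (-39)·(-13)) + ((-39)·24 − 39·9) + (39·21 − 51·24) + (51·(-3) − 35·21) + (35·(-45) − 28·(-3))| = 7992, so the area is 3996.
The number of boundary lattice points is Σ gcd(|Δx|,|Δy|) = gcd(73,1) + gcd(31,31) + gcd(25,22) + gcd(78,15) + gcd(12,3) + gcd(16,24) + gcd(7,42) = 1+31+1+3+3+8+7 = 54.
Pick's theorem gives I = A − B/2 + 1 = 3996 − 54/2 + 1 = 3970.

3970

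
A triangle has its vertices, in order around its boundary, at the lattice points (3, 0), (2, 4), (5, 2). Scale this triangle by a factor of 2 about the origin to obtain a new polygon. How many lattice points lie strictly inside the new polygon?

17

By the shoelace formula, twice the signed area is |[3·4 − 2·0] + [2·2 − 5·4] + [5·0 − 3·2]| = 10, so the area is 5.
Along each edge there are gcd(|Δx|,|Δy|)+1 lattice points, so counting each shared vertex once the boundary has gcd(1,4) + gcd(3,2) + gcd(2,2) = 1+1+2 = 4.
Scaling by 2 multiplies the area by 2² = 4 (so the new area is 20) and multiplies the boundary lattice-point count by 2, giving 8.
By Pick's theorem, the interior count of the dilated polygon is 20 − 8/2 + 1 = 17.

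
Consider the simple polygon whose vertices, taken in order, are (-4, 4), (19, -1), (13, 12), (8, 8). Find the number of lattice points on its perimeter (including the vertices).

Summing gcd(|Δx|,|Δy|) over the edges gives the boundary count: gcd(23,5) + gcd(6,13) + gcd(5,4) + gcd(12,4) = 1+1+1+4 = 7.

7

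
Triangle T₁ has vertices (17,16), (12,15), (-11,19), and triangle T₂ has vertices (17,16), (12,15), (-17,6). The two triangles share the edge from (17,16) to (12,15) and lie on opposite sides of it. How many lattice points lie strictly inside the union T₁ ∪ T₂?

28

The union is the simple quadrilateral with vertices (17,16), (-11,19), (12,15), (-17,6) in order.
Using the shoelace formula, 2A = |(17·19 − (-11)·16) + ((-11)·15 − 12·19) + (12·6 − (-17)·15) + ((-17)·16 − 17·6)| = 59, so the area is 29.5.
Summing gcd(|Δx|,|Δy|) over the edges gives the boundary count: gcd(28,3) + gcd(23,4) + gcd(29,9) + gcd(34,10) = 1+1+1+2 = 5.
By Pick's theorem I = A − B/2 + 1 = 29.5 − 5/2 + 1 = 28.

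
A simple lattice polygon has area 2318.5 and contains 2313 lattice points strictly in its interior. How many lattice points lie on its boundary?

13

Pick's theorem gives A = I + B/2 − 1, so B = 2(A − I + 1) = 2(2318.5 − 2313 + 1) = 13.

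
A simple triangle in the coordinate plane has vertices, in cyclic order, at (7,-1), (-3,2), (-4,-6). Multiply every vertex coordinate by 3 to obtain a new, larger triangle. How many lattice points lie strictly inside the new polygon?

The shoelace formula gives twice the area as |(7·2 − (-3)·(-1)) + ((-3)·(-6) − (-4)·2) + ((-4)·(-1) − 7·(-6))| = 83, so the area is 83/2.
Summing gcd(|Δx|,|Δy|) over the edges gives the boundary count: gcd(10,3) + gcd(1,8) + gcd(11,5) = 1+1+1 = 3.
Scaling by 3 multiplies the area by 3² = 9 (so the new area is 747/2) and multiplies the boundary lattice-point count by 3, giving 9.
By Pick's theorem, the interior count of the dilated polygon is 747/2 − 9/2 + 1 = 370.

370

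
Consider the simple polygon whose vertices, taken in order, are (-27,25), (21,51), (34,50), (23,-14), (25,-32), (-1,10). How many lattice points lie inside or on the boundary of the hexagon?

2073

By the shoelace formula, twice the signed area is |[(-27)·51 − 21·25] + [21·50 − 34·51] + [34·(-14) − 23·50] + [23·(-32) − 25·(-14)] + [25·10 − (-1)·(-32)] + [(-1)·25 − (-27)·10]| = 4135, so the area is 2067.5.
Summing gcd(|Δx|,|Δy|) over the edges gives the boundary count: gcd(48,26) + gcd(13,1) + gcd(11,64) + gcd(2,18) + gcd(26,42) + gcd(26,15) = 2+1+1+2+2+1 = 9.
Pick's theorem gives I = A − B/2 + 1 = 2067.5 − 9/2 + 1 = 2064, so the closed region contains I + B = 2064 + 9 = 2073 lattice points.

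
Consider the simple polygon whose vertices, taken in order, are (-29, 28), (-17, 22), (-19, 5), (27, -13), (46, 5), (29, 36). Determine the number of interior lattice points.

2186

Using the shoelace formula, 2A = |[(-29)·22 − (-17)·28] + [(-17)·5 − (-19)·22] + [(-19)·(-13) − 27·5] + [27·5 − 46·(-13)] + [46·36 − 29·5] + [29·28 − (-29)·36]| = 4383, so the area is 2191.5.
Summing gcd(|Δx|,|Δy|) over the edges gives the boundary count: gcd(12,6) + gcd(2,17) + gcd(46,18) + gcd(19,18) + gcd(17,31) + gcd(58,8) = 6+1+2+1+1+2 = 13.
By Pick's theorem A = I + B/2 − 1, so I = 2191.5 − 13/2 + 1 = 2186.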